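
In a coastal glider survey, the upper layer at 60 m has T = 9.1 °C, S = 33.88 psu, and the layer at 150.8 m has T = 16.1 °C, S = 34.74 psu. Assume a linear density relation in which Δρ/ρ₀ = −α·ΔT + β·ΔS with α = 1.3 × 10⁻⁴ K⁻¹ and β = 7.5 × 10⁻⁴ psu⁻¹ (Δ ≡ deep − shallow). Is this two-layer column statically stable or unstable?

ΔT = 16.1 − 9.1 = +7.0 K and ΔS = 34.74 − 33.88 = +0.86 psu (deep − shallow).
−αΔT = -9.10 × 10⁻⁴; βΔS = 6.45 × 10⁻⁴; sum Δρ/ρ₀ = -2.65 × 10⁻⁴.
Δρ/ρ₀ < 0, so Δρ < 0: deeper water is lighter → statically unstable; the column would overturn.

unstable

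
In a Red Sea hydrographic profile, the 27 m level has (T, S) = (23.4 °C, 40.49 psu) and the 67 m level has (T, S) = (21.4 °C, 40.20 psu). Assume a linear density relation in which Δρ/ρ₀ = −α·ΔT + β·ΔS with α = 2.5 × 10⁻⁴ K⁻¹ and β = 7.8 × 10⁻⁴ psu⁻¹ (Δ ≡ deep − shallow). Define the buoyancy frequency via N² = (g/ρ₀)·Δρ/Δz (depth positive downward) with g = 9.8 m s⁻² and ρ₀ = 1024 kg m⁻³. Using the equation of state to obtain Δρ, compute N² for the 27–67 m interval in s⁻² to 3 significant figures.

ΔT = -2.0 K, ΔS = -0.29 psu (deep − shallow).
Δρ/ρ₀ = −αΔT + βΔS = 5.00 × 10⁻⁴ − 2.262 × 10⁻⁴ = 2.738 × 10⁻⁴, so Δρ ≈ 0.2804 kg m⁻³.
N² = (g/ρ₀)·Δρ/Δz = g·(Δρ/ρ₀)/Δz = 9.8 × 2.738 × 10⁻⁴ / 40 = 6.7081 × 10⁻⁵ s⁻² ≈ 6.71 × 10⁻⁵ s⁻².

6.71 × 10⁻⁵ s⁻²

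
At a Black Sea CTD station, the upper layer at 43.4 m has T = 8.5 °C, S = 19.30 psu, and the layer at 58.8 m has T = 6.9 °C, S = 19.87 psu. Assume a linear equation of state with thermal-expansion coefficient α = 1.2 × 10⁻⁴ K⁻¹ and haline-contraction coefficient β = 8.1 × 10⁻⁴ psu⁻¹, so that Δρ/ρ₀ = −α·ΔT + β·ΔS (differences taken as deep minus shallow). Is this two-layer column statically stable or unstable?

ΔT = 6.9 − 8.5 = -1.6 K and ΔS = 19.87 − 19.30 = +0.57 psu (deep − shallow).
−αΔT = 1.92 × 10⁻⁴; βΔS = 4.617 × 10⁻⁴; sum Δρ/ρ₀ = 6.537 × 10⁻⁴.
Δρ/ρ₀ > 0, so Δρ > 0: deeper water is denser → statically stable.

stable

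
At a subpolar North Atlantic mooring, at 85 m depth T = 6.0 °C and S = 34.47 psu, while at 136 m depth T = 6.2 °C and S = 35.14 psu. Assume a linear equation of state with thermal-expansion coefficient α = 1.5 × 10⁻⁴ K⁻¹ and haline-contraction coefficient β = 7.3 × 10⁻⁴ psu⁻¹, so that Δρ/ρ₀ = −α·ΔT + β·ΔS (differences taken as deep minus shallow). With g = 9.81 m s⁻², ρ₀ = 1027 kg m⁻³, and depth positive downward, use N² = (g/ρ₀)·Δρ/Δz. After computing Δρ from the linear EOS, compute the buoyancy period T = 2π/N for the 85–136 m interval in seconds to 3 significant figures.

669 s

ΔT = +0.2 K, ΔS = +0.67 psu (deep − shallow).
Δρ/ρ₀ = −αΔT + βΔS = -3.00 × 10⁻⁵ + 4.891 × 10⁻⁴ = 4.591 × 10⁻⁴, so Δρ ≈ 0.4715 kg m⁻³.
N² = (g/ρ₀)·Δρ/Δz = g·(Δρ/ρ₀)/Δz = 9.81 × 4.591 × 10⁻⁴ / 51 = 8.8309 × 10⁻⁵ s⁻².
N = √(8.8309 × 10⁻⁵) = 9.3973 × 10⁻³ rad s⁻¹ → T = 2π/N = 668.62 s ≈ 669 s.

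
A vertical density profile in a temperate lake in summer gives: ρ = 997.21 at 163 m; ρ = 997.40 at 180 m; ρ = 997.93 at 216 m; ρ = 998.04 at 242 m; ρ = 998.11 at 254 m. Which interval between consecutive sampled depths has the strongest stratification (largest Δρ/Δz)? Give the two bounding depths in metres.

Compute the density gradient over each adjacent pair:
  163–180 m: Δρ/Δz = 0.19/17 = 0.011 kg m⁻⁴
  180–216 m: Δρ/Δz = 0.53/36 = 0.015 kg m⁻⁴
  216–242 m: Δρ/Δz = 0.11/26 = 4.2 × 10⁻³ kg m⁻⁴
  242–254 m: Δρ/Δz = 0.07/12 = 5.8 × 10⁻³ kg m⁻⁴
The largest gradient is in the 180–216 m interval — the pycnocline.

180–216 m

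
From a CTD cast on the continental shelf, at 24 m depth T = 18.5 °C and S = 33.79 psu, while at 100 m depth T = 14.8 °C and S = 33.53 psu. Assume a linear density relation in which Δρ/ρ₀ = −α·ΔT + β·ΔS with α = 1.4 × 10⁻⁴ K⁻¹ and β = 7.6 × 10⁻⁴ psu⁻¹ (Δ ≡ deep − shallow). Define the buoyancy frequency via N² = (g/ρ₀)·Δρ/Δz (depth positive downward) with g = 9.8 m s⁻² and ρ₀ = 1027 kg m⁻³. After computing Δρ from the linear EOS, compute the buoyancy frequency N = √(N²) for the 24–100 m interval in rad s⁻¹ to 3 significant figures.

ΔT = -3.7 K, ΔS = -0.26 psu (deep − shallow).
Δρ/ρ₀ = −αΔT + βΔS = 5.18 × 10⁻⁴ − 1.976 × 10⁻⁴ = 3.204 × 10⁻⁴, so Δρ ≈ 0.3291 kg m⁻³.
N² = (g/ρ₀)·Δρ/Δz = g·(Δρ/ρ₀)/Δz = 9.8 × 3.204 × 10⁻⁴ / 76 = 4.1315 × 10⁻⁵ s⁻².
N = √(4.1315 × 10⁻⁵) = 6.4277 × 10⁻³ rad s⁻¹ ≈ 6.43 × 10⁻³ rad s⁻¹.

6.43 × 10⁻³ rad s⁻¹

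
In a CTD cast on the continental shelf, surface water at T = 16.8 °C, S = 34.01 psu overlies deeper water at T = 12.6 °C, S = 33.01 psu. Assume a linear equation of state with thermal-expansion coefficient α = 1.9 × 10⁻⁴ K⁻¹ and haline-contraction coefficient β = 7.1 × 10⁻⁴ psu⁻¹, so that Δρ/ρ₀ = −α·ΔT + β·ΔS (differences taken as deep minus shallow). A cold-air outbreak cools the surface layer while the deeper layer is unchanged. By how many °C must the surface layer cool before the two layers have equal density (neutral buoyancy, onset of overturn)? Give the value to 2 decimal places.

Neutral buoyancy requires Δρ = 0, i.e. −α(T_deep − T_surf′) + β(S_deep − S_surf) = 0.
T_surf′ = T_deep − (β/α)·ΔS = 12.6 − (7.1 × 10⁻⁴/1.9 × 10⁻⁴)·(-1.00) = 16.3368 °C.
Cooling required: 16.8 − (16.3368) = 0.4632 °C.

0.46 °C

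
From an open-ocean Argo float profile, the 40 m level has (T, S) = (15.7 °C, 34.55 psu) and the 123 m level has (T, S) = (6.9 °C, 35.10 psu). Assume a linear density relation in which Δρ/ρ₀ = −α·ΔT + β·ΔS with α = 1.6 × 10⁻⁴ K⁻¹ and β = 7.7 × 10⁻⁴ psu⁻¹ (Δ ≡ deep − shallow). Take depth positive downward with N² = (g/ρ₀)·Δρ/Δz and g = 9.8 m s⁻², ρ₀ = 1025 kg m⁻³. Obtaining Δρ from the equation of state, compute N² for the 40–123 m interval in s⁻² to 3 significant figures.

2.16 × 10⁻⁴ s⁻²

ΔT = -8.8 K, ΔS = +0.55 psu (deep − shallow).
Δρ/ρ₀ = −αΔT + βΔS = 1.408 × 10⁻³ + 4.235 × 10⁻⁴ = 1.8315 × 10⁻³, so Δρ ≈ 1.877 kg m⁻³.
N² = (g/ρ₀)·Δρ/Δz = g·(Δρ/ρ₀)/Δz = 9.8 × 1.8315 × 10⁻³ / 83 = 2.1625 × 10⁻⁴ s⁻² ≈ 2.16 × 10⁻⁴ s⁻².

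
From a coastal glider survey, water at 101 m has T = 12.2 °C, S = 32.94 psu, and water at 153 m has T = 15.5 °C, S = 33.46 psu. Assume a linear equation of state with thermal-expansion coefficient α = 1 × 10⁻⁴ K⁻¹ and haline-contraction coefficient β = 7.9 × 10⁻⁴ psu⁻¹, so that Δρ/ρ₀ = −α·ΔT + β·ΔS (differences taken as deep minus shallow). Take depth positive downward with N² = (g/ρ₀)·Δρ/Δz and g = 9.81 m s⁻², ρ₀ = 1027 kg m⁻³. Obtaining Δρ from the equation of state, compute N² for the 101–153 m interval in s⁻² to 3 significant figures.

1.52 × 10⁻⁵ s⁻²

ΔT = +3.3 K, ΔS = +0.52 psu (deep − shallow).
Δρ/ρ₀ = −αΔT + βΔS = -3.30 × 10⁻⁴ + 4.108 × 10⁻⁴ = 8.08 × 10⁻⁵, so Δρ ≈ 0.08298 kg m⁻³.
N² = (g/ρ₀)·Δρ/Δz = g·(Δρ/ρ₀)/Δz = 9.81 × 8.08 × 10⁻⁵ / 52 = 1.5243 × 10⁻⁵ s⁻² ≈ 1.52 × 10⁻⁵ s⁻².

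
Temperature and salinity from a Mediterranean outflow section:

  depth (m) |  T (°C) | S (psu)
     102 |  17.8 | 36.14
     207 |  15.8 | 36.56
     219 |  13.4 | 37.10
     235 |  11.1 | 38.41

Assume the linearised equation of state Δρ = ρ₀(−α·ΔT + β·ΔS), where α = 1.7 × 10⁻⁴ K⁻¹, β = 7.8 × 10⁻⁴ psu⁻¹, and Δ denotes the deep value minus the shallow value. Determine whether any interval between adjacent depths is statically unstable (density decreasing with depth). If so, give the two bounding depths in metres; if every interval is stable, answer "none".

Evaluate Δρ/ρ₀ = −αΔT + βΔS across each adjacent pair:
  102–207 m: −αΔT+βΔS = −(1.7 × 10⁻⁴)(-2.0)+(7.8 × 10⁻⁴)(+0.42) = 6.7 × 10⁻⁴ → stable
  207–219 m: −αΔT+βΔS = −(1.7 × 10⁻⁴)(-2.4)+(7.8 × 10⁻⁴)(+0.54) = 8.3 × 10⁻⁴ → stable
  219–235 m: −αΔT+βΔS = −(1.7 × 10⁻⁴)(-2.3)+(7.8 × 10⁻⁴)(+1.31) = 1.4 × 10⁻³ → stable
Every interval has Δρ > 0: the column is stably stratified throughout.

none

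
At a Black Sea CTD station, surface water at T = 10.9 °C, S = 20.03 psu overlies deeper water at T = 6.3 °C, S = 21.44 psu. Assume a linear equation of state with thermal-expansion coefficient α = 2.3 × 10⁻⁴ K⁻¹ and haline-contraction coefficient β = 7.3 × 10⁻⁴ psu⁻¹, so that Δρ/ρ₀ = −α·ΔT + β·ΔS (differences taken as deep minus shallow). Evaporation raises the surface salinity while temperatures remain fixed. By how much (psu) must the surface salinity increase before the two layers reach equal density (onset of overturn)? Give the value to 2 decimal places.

2.86 psu

Neutral buoyancy requires −α(T_deep − T_surf) + β(S_deep − S_surf′) = 0.
S_surf′ = S_deep − (α/β)·ΔT = 21.44 − (2.3 × 10⁻⁴/7.3 × 10⁻⁴)·(-4.6) = 22.8893 psu.
Increase required: 22.8893 − 20.03 = 2.8593 psu.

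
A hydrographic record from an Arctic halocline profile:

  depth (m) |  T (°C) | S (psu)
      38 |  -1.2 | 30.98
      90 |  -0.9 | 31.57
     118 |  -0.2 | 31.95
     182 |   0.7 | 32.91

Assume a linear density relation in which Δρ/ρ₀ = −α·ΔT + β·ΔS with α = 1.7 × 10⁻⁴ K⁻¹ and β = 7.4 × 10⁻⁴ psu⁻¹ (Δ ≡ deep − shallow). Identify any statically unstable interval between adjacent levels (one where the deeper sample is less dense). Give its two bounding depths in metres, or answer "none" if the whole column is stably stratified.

Evaluate Δρ/ρ₀ = −αΔT + βΔS across each adjacent pair:
  38–90 m: −αΔT+βΔS = −(1.7 × 10⁻⁴)(+0.3)+(7.4 × 10⁻⁴)(+0.59) = 3.9 × 10⁻⁴ → stable
  90–118 m: −αΔT+βΔS = −(1.7 × 10⁻⁴)(+0.7)+(7.4 × 10⁻⁴)(+0.38) = 1.6 × 10⁻⁴ → stable
  118–182 m: −αΔT+βΔS = −(1.7 × 10⁻⁴)(+0.9)+(7.4 × 10⁻⁴)(+0.96) = 5.6 × 10⁻⁴ → stable
Every interval has Δρ > 0: the column is stably stratified throughout.

none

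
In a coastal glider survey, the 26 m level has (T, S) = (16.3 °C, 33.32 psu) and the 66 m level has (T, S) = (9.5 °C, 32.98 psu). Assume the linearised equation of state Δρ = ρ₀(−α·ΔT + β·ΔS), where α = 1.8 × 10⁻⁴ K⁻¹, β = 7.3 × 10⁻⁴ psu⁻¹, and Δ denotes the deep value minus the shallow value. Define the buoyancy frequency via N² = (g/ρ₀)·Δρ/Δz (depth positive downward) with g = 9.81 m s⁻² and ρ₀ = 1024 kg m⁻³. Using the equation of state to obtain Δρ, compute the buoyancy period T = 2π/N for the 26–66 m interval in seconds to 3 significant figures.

406 s

ΔT = -6.8 K, ΔS = -0.34 psu (deep − shallow).
Δρ/ρ₀ = −αΔT + βΔS = 1.224 × 10⁻³ − 2.482 × 10⁻⁴ = 9.758 × 10⁻⁴, so Δρ ≈ 0.9992 kg m⁻³.
N² = (g/ρ₀)·Δρ/Δz = g·(Δρ/ρ₀)/Δz = 9.81 × 9.758 × 10⁻⁴ / 40 = 2.3931 × 10⁻⁴ s⁻².
N = √(2.3931 × 10⁻⁴) = 0.015470 rad s⁻¹ → T = 2π/N = 406.15 s ≈ 406 s.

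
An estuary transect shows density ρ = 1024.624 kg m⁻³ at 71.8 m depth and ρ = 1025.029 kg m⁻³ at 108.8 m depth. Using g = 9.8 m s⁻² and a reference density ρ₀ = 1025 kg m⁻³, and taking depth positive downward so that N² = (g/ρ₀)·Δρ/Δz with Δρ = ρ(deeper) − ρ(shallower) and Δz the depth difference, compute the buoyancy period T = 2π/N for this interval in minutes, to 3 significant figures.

Δρ = 1025.029 − 1024.624 = 0.405 kg m⁻³ over Δz = 108.8 − 71.8 = 37 m.
N² = (9.8/1025) × (0.405/37) = 1.0465 × 10⁻⁴ s⁻².
N = √(1.0465 × 10⁻⁴) = 0.010230 rad s⁻¹, so T = 2π/N = 614.19 s = 10.237 min ≈ 10.2 min.

10.2 min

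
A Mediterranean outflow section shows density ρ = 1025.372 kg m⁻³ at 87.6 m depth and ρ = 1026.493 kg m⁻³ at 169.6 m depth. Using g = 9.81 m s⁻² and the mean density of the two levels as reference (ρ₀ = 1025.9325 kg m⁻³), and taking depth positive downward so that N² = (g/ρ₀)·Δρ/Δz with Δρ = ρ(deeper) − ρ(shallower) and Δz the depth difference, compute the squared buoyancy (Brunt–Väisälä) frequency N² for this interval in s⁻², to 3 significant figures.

Δρ = 1026.493 − 1025.372 = 1.121 kg m⁻³ over Δz = 169.6 − 87.6 = 82 m.
N² = (9.81/1025.9325) × (1.121/82) = 1.3072 × 10⁻⁴ s⁻² ≈ 1.31 × 10⁻⁴ s⁻².
A positive N² confirms static stability across the interval.

1.31 × 10⁻⁴ s⁻²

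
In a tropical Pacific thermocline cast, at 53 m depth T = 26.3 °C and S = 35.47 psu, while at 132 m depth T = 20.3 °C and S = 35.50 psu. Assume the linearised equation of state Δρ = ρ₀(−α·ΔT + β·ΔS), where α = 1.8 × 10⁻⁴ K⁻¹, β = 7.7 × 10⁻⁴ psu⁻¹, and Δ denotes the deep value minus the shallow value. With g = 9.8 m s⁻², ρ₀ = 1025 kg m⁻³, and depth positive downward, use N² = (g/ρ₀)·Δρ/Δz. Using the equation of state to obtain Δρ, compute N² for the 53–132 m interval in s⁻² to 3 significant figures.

ΔT = -6.0 K, ΔS = +0.03 psu (deep − shallow).
Δρ/ρ₀ = −αΔT + βΔS = 1.08 × 10⁻³ + 2.31 × 10⁻⁵ = 1.1031 × 10⁻³, so Δρ ≈ 1.131 kg m⁻³.
N² = (g/ρ₀)·Δρ/Δz = g·(Δρ/ρ₀)/Δz = 9.8 × 1.1031 × 10⁻³ / 79 = 1.3684 × 10⁻⁴ s⁻² ≈ 1.37 × 10⁻⁴ s⁻².

1.37 × 10⁻⁴ s⁻²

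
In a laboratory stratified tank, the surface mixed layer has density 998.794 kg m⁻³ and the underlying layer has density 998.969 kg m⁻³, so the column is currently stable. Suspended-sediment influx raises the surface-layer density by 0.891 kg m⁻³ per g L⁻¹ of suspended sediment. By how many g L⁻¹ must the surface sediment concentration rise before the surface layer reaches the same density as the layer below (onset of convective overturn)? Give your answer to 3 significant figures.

0.196 g L⁻¹

Density deficit of the surface layer: 998.969 − 998.794 = 0.175 kg m⁻³.
Required change = 0.175 / 0.891 = 0.196 g L⁻¹.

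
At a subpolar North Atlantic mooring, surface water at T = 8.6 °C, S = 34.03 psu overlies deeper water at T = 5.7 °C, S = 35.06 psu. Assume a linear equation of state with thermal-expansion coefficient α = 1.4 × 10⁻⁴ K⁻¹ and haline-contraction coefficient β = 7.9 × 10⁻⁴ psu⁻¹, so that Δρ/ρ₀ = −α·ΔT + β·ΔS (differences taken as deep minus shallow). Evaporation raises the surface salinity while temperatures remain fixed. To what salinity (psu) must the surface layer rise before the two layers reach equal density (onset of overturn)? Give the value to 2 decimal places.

35.57 psu

Neutral buoyancy requires −α(T_deep − T_surf) + β(S_deep − S_surf′) = 0.
S_surf′ = S_deep − (α/β)·ΔT = 35.06 − (1.4 × 10⁻⁴/7.9 × 10⁻⁴)·(-2.9) = 35.5739 psu.
Increase required: 35.5739 − 34.03 = 1.5439 psu.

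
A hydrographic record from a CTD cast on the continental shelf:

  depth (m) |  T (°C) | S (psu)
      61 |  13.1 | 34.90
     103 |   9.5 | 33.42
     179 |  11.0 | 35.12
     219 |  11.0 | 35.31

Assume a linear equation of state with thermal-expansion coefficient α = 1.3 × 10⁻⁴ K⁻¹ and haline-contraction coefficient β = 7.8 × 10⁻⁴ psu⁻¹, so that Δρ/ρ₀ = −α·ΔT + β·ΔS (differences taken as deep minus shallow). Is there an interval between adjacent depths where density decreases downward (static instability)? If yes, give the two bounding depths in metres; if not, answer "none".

Evaluate Δρ/ρ₀ = −αΔT + βΔS across each adjacent pair:
  61–103 m: −αΔT+βΔS = −(1.3 × 10⁻⁴)(-3.6)+(7.8 × 10⁻⁴)(-1.48) = -6.9 × 10⁻⁴ → UNSTABLE
  103–179 m: −αΔT+βΔS = −(1.3 × 10⁻⁴)(+1.5)+(7.8 × 10⁻⁴)(+1.70) = 1.1 × 10⁻³ → stable
  179–219 m: −αΔT+βΔS = −(1.3 × 10⁻⁴)(+0.0)+(7.8 × 10⁻⁴)(+0.19) = 1.5 × 10⁻⁴ → stable
The 61–103 m interval has Δρ < 0: lighter water underlies denser water.

61–103 m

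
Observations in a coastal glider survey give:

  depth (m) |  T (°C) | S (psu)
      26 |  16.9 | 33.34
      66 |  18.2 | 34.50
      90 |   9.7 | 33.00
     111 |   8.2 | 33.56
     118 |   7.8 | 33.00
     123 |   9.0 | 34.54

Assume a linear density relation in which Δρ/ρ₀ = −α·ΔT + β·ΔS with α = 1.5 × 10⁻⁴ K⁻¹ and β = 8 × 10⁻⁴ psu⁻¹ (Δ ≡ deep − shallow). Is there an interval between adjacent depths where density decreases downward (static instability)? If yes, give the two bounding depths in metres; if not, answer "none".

Evaluate Δρ/ρ₀ = −αΔT + βΔS across each adjacent pair:
  26–66 m: −αΔT+βΔS = −(1.5 × 10⁻⁴)(+1.3)+(8 × 10⁻⁴)(+1.16) = 7.3 × 10⁻⁴ → stable
  66–90 m: −αΔT+βΔS = −(1.5 × 10⁻⁴)(-8.5)+(8 × 10⁻⁴)(-1.50) = 7.5 × 10⁻⁵ → stable
  90–111 m: −αΔT+βΔS = −(1.5 × 10⁻⁴)(-1.5)+(8 × 10⁻⁴)(+0.56) = 6.7 × 10⁻⁴ → stable
  111–118 m: −αΔT+βΔS = −(1.5 × 10⁻⁴)(-0.4)+(8 × 10⁻⁴)(-0.56) = -3.9 × 10⁻⁴ → UNSTABLE
  118–123 m: −αΔT+βΔS = −(1.5 × 10⁻⁴)(+1.2)+(8 × 10⁻⁴)(+1.54) = 1.1 × 10⁻³ → stable
The 111–118 m interval has Δρ < 0: lighter water underlies denser water.

111–118 m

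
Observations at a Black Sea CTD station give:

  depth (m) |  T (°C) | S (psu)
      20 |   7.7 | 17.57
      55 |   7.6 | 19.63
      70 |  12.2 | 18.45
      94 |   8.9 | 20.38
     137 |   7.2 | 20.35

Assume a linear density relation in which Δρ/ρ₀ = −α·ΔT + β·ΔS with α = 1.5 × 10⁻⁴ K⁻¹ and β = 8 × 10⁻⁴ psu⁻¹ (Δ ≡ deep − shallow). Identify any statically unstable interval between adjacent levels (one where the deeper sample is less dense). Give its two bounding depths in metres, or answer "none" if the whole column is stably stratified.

55–70 m

Evaluate Δρ/ρ₀ = −αΔT + βΔS across each adjacent pair:
  20–55 m: −αΔT+βΔS = −(1.5 × 10⁻⁴)(-0.1)+(8 × 10⁻⁴)(+2.06) = 1.7 × 10⁻³ → stable
  55–70 m: −αΔT+βΔS = −(1.5 × 10⁻⁴)(+4.6)+(8 × 10⁻⁴)(-1.18) = -1.6 × 10⁻³ → UNSTABLE
  70–94 m: −αΔT+βΔS = −(1.5 × 10⁻⁴)(-3.3)+(8 × 10⁻⁴)(+1.93) = 2.0 × 10⁻³ → stable
  94–137 m: −αΔT+βΔS = −(1.5 × 10⁻⁴)(-1.7)+(8 × 10⁻⁴)(-0.03) = 2.3 × 10⁻⁴ → stable
The 55–70 m interval has Δρ < 0: lighter water underlies denser water.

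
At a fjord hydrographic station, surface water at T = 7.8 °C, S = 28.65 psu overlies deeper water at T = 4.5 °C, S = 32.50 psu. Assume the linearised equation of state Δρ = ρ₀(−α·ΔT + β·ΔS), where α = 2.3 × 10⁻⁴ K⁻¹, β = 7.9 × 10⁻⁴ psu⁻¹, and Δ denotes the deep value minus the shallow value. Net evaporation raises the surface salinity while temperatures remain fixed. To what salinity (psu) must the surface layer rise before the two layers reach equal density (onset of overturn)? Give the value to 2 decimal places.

33.46 psu

Neutral buoyancy requires −α(T_deep − T_surf) + β(S_deep − S_surf′) = 0.
S_surf′ = S_deep − (α/β)·ΔT = 32.50 − (2.3 × 10⁻⁴/7.9 × 10⁻⁴)·(-3.3) = 33.4608 psu.
Increase required: 33.4608 − 28.65 = 4.8108 psu.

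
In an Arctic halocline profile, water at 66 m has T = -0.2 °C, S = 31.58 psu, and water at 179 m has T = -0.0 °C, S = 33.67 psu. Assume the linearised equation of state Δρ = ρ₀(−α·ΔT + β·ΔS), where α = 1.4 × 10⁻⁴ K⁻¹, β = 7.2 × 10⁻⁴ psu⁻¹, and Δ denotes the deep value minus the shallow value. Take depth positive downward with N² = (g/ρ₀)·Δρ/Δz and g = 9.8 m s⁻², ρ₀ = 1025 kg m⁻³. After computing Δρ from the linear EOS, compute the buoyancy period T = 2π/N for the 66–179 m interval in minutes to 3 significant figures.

ΔT = +0.2 K, ΔS = +2.09 psu (deep − shallow).
Δρ/ρ₀ = −αΔT + βΔS = -2.80 × 10⁻⁵ + 1.5048 × 10⁻³ = 1.4768 × 10⁻³, so Δρ ≈ 1.514 kg m⁻³.
N² = (g/ρ₀)·Δρ/Δz = g·(Δρ/ρ₀)/Δz = 9.8 × 1.4768 × 10⁻³ / 113 = 1.2808 × 10⁻⁴ s⁻².
N = √(1.2808 × 10⁻⁴) = 0.011317 rad s⁻¹ → T = 2π/N = 555.20 s = 9.2533 min ≈ 9.25 min.

9.25 min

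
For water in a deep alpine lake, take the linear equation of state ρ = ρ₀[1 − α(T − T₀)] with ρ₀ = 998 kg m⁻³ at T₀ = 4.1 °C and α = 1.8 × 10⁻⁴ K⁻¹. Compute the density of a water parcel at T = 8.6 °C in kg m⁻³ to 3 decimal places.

T − T₀ = +4.5 K.
Bracket = 1 − α·(+4.5) = 1 + (-8.10 × 10⁻⁴) = 0.9991900.
ρ = 998 × 0.9991900 = 997.192 kg m⁻³.

997.192 kg m⁻³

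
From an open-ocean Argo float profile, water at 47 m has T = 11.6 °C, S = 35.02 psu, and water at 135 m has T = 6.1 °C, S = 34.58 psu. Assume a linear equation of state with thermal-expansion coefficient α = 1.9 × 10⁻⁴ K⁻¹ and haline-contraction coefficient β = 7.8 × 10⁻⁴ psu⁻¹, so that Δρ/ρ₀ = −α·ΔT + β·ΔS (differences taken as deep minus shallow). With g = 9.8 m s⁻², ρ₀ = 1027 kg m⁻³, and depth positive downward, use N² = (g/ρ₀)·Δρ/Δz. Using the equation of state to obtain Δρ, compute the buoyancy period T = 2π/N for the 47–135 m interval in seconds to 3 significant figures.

711 s

ΔT = -5.5 K, ΔS = -0.44 psu (deep − shallow).
Δρ/ρ₀ = −αΔT + βΔS = 1.045 × 10⁻³ − 3.432 × 10⁻⁴ = 7.018 × 10⁻⁴, so Δρ ≈ 0.7207 kg m⁻³.
N² = (g/ρ₀)·Δρ/Δz = g·(Δρ/ρ₀)/Δz = 9.8 × 7.018 × 10⁻⁴ / 88 = 7.8155 × 10⁻⁵ s⁻².
N = √(7.8155 × 10⁻⁵) = 8.8405 × 10⁻³ rad s⁻¹ → T = 2π/N = 710.73 s ≈ 711 s.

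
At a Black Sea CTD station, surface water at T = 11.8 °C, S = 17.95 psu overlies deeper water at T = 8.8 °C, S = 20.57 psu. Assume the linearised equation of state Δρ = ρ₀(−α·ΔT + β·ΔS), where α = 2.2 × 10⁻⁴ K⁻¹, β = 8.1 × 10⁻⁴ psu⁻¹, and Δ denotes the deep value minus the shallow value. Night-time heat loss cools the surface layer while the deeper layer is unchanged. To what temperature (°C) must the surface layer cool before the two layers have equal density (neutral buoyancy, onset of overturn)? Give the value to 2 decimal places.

Neutral buoyancy requires Δρ = 0, i.e. −α(T_deep − T_surf′) + β(S_deep − S_surf) = 0.
T_surf′ = T_deep − (β/α)·ΔS = 8.8 − (8.1 × 10⁻⁴/2.2 × 10⁻⁴)·(+2.62) = -0.8464 °C.
Cooling required: 11.8 − (-0.8464) = 12.6464 °C.

-0.85 °C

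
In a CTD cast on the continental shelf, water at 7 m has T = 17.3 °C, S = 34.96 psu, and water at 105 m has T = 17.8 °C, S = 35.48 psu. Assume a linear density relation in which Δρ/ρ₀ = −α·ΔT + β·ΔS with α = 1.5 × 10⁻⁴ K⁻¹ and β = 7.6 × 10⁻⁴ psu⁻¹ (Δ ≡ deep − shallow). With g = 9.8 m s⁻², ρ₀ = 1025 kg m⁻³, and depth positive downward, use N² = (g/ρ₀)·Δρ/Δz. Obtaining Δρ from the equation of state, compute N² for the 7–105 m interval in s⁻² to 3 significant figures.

ΔT = +0.5 K, ΔS = +0.52 psu (deep − shallow).
Δρ/ρ₀ = −αΔT + βΔS = -7.50 × 10⁻⁵ + 3.952 × 10⁻⁴ = 3.202 × 10⁻⁴, so Δρ ≈ 0.3282 kg m⁻³.
N² = (g/ρ₀)·Δρ/Δz = g·(Δρ/ρ₀)/Δz = 9.8 × 3.202 × 10⁻⁴ / 98 = 3.2020 × 10⁻⁵ s⁻² ≈ 3.20 × 10⁻⁵ s⁻².

3.20 × 10⁻⁵ s⁻²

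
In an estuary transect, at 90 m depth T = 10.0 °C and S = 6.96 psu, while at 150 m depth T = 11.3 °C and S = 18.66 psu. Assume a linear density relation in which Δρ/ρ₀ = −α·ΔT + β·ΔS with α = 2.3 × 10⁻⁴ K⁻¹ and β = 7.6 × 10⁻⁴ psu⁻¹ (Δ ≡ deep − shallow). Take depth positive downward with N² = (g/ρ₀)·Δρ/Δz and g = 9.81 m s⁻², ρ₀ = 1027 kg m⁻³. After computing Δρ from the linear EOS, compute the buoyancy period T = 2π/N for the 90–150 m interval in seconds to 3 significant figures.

168 s

ΔT = +1.3 K, ΔS = +11.70 psu (deep − shallow).
Δρ/ρ₀ = −αΔT + βΔS = -2.99 × 10⁻⁴ + 8.892 × 10⁻³ = 8.593 × 10⁻³, so Δρ ≈ 8.825 kg m⁻³.
N² = (g/ρ₀)·Δρ/Δz = g·(Δρ/ρ₀)/Δz = 9.81 × 8.593 × 10⁻³ / 60 = 1.4050 × 10⁻³ s⁻².
N = √(1.4050 × 10⁻³) = 0.037483 rad s⁻¹ → T = 2π/N = 167.63 s ≈ 168 s.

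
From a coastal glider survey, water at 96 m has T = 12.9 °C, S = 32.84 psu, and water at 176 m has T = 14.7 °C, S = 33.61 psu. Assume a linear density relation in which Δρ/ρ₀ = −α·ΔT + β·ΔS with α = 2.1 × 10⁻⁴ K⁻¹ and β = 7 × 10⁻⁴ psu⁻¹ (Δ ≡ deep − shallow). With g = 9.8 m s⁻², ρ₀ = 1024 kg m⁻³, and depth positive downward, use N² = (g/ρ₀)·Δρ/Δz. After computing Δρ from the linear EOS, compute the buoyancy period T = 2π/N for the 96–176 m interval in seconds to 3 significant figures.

ΔT = +1.8 K, ΔS = +0.77 psu (deep − shallow).
Δρ/ρ₀ = −αΔT + βΔS = -3.78 × 10⁻⁴ + 5.39 × 10⁻⁴ = 1.61 × 10⁻⁴, so Δρ ≈ 0.1649 kg m⁻³.
N² = (g/ρ₀)·Δρ/Δz = g·(Δρ/ρ₀)/Δz = 9.8 × 1.61 × 10⁻⁴ / 80 = 1.9722 × 10⁻⁵ s⁻².
N = √(1.9722 × 10⁻⁵) = 4.4409 × 10⁻³ rad s⁻¹ → T = 2π/N = 1.4148 × 10³ s ≈ 1.41 × 10³ s.

1.41 × 10³ s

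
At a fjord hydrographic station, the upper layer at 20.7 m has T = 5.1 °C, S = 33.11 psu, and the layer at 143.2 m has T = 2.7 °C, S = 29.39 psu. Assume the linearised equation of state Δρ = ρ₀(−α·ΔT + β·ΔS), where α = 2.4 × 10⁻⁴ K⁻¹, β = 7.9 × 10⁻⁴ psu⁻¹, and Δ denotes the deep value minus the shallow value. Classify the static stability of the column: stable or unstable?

ΔT = 2.7 − 5.1 = -2.4 K and ΔS = 29.39 − 33.11 = -3.72 psu (deep − shallow).
−αΔT = 5.76 × 10⁻⁴; βΔS = -2.9388 × 10⁻³; sum Δρ/ρ₀ = -2.3628 × 10⁻³.
Δρ/ρ₀ < 0, so Δρ < 0: deeper water is lighter → statically unstable; the column would overturn.

unstable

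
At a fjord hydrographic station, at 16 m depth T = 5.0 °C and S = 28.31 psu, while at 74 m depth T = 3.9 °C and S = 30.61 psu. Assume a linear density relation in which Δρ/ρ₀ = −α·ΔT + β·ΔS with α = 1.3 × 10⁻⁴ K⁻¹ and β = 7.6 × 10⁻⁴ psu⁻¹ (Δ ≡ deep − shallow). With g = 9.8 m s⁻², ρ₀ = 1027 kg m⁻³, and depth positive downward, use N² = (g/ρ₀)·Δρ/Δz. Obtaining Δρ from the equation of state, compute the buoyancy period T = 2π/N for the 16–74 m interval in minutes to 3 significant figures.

5.86 min

ΔT = -1.1 K, ΔS = +2.30 psu (deep − shallow).
Δρ/ρ₀ = −αΔT + βΔS = 1.43 × 10⁻⁴ + 1.748 × 10⁻³ = 1.891 × 10⁻³, so Δρ ≈ 1.942 kg m⁻³.
N² = (g/ρ₀)·Δρ/Δz = g·(Δρ/ρ₀)/Δz = 9.8 × 1.891 × 10⁻³ / 58 = 3.1951 × 10⁻⁴ s⁻².
N = √(3.1951 × 10⁻⁴) = 0.017875 rad s⁻¹ → T = 2π/N = 351.51 s = 5.8585 min ≈ 5.86 min.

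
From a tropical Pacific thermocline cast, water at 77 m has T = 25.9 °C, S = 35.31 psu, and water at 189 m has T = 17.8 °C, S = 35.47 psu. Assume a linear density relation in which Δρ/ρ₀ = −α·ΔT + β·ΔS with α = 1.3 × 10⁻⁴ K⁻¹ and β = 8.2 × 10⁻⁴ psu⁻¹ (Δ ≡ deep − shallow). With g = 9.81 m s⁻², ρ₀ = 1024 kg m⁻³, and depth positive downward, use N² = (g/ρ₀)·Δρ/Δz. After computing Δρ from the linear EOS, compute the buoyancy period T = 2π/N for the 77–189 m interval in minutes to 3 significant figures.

ΔT = -8.1 K, ΔS = +0.16 psu (deep − shallow).
Δρ/ρ₀ = −αΔT + βΔS = 1.053 × 10⁻³ + 1.312 × 10⁻⁴ = 1.1842 × 10⁻³, so Δρ ≈ 1.213 kg m⁻³.
N² = (g/ρ₀)·Δρ/Δz = g·(Δρ/ρ₀)/Δz = 9.81 × 1.1842 × 10⁻³ / 112 = 1.0372 × 10⁻⁴ s⁻².
N = √(1.0372 × 10⁻⁴) = 0.010184 rad s⁻¹ → T = 2π/N = 616.97 s = 10.283 min ≈ 10.3 min.

10.3 min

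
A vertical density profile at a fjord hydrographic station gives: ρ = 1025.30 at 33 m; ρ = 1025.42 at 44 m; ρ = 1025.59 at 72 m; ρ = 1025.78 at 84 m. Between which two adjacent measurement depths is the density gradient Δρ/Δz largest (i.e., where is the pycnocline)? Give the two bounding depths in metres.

72–84 m

Compute the density gradient over each adjacent pair:
  33–44 m: Δρ/Δz = 0.12/11 = 0.011 kg m⁻⁴
  44–72 m: Δρ/Δz = 0.17/28 = 6.1 × 10⁻³ kg m⁻⁴
  72–84 m: Δρ/Δz = 0.19/12 = 0.016 kg m⁻⁴
The largest gradient is in the 72–84 m interval — the pycnocline.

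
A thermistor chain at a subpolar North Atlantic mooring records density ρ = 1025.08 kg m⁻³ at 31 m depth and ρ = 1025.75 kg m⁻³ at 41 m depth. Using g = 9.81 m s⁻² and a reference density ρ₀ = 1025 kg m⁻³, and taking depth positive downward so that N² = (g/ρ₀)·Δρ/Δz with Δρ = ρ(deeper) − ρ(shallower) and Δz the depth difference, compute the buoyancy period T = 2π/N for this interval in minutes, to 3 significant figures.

4.14 min

Δρ = 1025.75 − 1025.08 = 0.67 kg m⁻³ over Δz = 41 − 31 = 10 m.
N² = (9.81/1025) × (0.67/10) = 6.4124 × 10⁻⁴ s⁻².
N = √(6.4124 × 10⁻⁴) = 0.025323 rad s⁻¹, so T = 2π/N = 248.12 s = 4.1353 min ≈ 4.14 min.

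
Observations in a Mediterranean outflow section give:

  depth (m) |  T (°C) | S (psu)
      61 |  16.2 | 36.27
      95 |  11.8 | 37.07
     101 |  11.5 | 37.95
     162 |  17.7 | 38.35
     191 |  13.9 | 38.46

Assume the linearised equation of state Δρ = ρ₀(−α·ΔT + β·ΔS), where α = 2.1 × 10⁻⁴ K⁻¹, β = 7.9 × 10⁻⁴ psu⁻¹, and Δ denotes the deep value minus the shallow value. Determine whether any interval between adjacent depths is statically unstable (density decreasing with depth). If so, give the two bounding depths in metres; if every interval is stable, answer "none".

101–162 m

Evaluate Δρ/ρ₀ = −αΔT + βΔS across each adjacent pair:
  61–95 m: −αΔT+βΔS = −(2.1 × 10⁻⁴)(-4.4)+(7.9 × 10⁻⁴)(+0.80) = 1.6 × 10⁻³ → stable
  95–101 m: −αΔT+βΔS = −(2.1 × 10⁻⁴)(-0.3)+(7.9 × 10⁻⁴)(+0.88) = 7.6 × 10⁻⁴ → stable
  101–162 m: −αΔT+βΔS = −(2.1 × 10⁻⁴)(+6.2)+(7.9 × 10⁻⁴)(+0.40) = -9.9 × 10⁻⁴ → UNSTABLE
  162–191 m: −αΔT+βΔS = −(2.1 × 10⁻⁴)(-3.8)+(7.9 × 10⁻⁴)(+0.11) = 8.8 × 10⁻⁴ → stable
The 101–162 m interval has Δρ < 0: lighter water underlies denser water.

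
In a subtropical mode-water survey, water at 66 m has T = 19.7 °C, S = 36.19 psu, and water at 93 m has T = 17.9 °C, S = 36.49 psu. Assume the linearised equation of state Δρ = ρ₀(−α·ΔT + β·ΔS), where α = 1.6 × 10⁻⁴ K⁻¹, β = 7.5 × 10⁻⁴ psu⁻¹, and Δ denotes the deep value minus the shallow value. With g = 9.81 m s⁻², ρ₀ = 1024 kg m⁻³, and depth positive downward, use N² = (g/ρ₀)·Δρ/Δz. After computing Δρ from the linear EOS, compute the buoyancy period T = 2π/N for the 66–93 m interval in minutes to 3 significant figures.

ΔT = -1.8 K, ΔS = +0.30 psu (deep − shallow).
Δρ/ρ₀ = −αΔT + βΔS = 2.88 × 10⁻⁴ + 2.25 × 10⁻⁴ = 5.13 × 10⁻⁴, so Δρ ≈ 0.5253 kg m⁻³.
N² = (g/ρ₀)·Δρ/Δz = g·(Δρ/ρ₀)/Δz = 9.81 × 5.13 × 10⁻⁴ / 27 = 1.8639 × 10⁻⁴ s⁻².
N = √(1.8639 × 10⁻⁴) = 0.013652 rad s⁻¹ → T = 2π/N = 460.24 s = 7.6707 min ≈ 7.67 min.

7.67 min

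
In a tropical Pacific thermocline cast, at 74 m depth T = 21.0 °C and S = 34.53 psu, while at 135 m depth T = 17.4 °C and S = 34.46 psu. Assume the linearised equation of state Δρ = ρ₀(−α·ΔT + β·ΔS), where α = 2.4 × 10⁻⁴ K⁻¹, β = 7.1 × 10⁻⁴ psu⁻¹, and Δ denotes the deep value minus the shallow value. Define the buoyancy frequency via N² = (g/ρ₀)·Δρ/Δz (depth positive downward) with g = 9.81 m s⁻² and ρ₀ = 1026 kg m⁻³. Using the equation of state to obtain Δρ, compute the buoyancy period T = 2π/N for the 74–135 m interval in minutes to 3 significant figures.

ΔT = -3.6 K, ΔS = -0.07 psu (deep − shallow).
Δρ/ρ₀ = −αΔT + βΔS = 8.64 × 10⁻⁴ − 4.97 × 10⁻⁵ = 8.143 × 10⁻⁴, so Δρ ≈ 0.8355 kg m⁻³.
N² = (g/ρ₀)·Δρ/Δz = g·(Δρ/ρ₀)/Δz = 9.81 × 8.143 × 10⁻⁴ / 61 = 1.3096 × 10⁻⁴ s⁻².
N = √(1.3096 × 10⁻⁴) = 0.011444 rad s⁻¹ → T = 2π/N = 549.04 s = 9.1507 min ≈ 9.15 min.

9.15 min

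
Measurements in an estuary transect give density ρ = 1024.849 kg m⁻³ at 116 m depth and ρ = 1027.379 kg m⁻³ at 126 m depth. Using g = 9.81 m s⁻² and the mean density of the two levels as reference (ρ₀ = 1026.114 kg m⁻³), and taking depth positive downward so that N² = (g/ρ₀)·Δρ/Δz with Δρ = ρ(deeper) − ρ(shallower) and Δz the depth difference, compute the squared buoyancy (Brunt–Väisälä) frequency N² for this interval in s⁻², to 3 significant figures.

2.42 × 10⁻³ s⁻²

Δρ = 1027.379 − 1024.849 = 2.530 kg m⁻³ over Δz = 126 − 116 = 10 m.
N² = (9.81/1026.114) × (2.530/10) = 2.4188 × 10⁻³ s⁻² ≈ 2.42 × 10⁻³ s⁻².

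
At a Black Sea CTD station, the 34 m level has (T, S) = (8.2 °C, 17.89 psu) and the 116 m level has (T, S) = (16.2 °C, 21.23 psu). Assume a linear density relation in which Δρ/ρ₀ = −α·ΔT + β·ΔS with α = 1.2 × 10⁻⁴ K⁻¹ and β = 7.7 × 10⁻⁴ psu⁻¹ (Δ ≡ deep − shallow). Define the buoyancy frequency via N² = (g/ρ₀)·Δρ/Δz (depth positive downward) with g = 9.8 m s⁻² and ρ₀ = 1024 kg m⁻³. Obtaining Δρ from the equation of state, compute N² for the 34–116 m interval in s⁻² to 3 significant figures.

ΔT = +8.0 K, ΔS = +3.34 psu (deep − shallow).
Δρ/ρ₀ = −αΔT + βΔS = -9.60 × 10⁻⁴ + 2.5718 × 10⁻³ = 1.6118 × 10⁻³, so Δρ ≈ 1.650 kg m⁻³.
N² = (g/ρ₀)·Δρ/Δz = g·(Δρ/ρ₀)/Δz = 9.8 × 1.6118 × 10⁻³ / 82 = 1.9263 × 10⁻⁴ s⁻² ≈ 1.93 × 10⁻⁴ s⁻².

1.93 × 10⁻⁴ s⁻²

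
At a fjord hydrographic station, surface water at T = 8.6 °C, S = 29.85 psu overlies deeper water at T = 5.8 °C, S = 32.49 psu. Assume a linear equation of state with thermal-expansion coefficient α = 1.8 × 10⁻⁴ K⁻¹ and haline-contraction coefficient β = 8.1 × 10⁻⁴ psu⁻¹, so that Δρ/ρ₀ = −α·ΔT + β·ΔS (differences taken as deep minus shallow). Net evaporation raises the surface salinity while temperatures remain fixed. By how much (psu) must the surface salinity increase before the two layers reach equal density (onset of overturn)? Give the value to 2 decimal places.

Neutral buoyancy requires −α(T_deep − T_surf) + β(S_deep − S_surf′) = 0.
S_surf′ = S_deep − (α/β)·ΔT = 32.49 − (1.8 × 10⁻⁴/8.1 × 10⁻⁴)·(-2.8) = 33.1122 psu.
Increase required: 33.1122 − 29.85 = 3.2622 psu.

3.26 psu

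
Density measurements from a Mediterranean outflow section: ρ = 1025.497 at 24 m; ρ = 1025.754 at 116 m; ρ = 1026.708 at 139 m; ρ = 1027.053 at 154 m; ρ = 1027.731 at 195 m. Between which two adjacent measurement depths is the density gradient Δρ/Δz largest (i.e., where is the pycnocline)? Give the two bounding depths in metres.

116–139 m

Compute the density gradient over each adjacent pair:
  24–116 m: Δρ/Δz = 0.257/92 = 2.8 × 10⁻³ kg m⁻⁴
  116–139 m: Δρ/Δz = 0.954/23 = 0.041 kg m⁻⁴
  139–154 m: Δρ/Δz = 0.345/15 = 0.023 kg m⁻⁴
  154–195 m: Δρ/Δz = 0.678/41 = 0.017 kg m⁻⁴
The largest gradient is in the 116–139 m interval — the pycnocline.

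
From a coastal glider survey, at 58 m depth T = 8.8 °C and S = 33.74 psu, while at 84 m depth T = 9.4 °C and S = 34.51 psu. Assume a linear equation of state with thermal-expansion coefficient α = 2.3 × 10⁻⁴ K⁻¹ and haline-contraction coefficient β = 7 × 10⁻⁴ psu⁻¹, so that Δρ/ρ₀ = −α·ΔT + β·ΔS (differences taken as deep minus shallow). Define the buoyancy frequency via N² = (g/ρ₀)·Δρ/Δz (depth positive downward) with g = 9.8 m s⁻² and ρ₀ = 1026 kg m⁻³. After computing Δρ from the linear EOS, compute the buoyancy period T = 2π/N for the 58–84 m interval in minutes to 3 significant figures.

ΔT = +0.6 K, ΔS = +0.77 psu (deep − shallow).
Δρ/ρ₀ = −αΔT + βΔS = -1.38 × 10⁻⁴ + 5.39 × 10⁻⁴ = 4.01 × 10⁻⁴, so Δρ ≈ 0.4114 kg m⁻³.
N² = (g/ρ₀)·Δρ/Δz = g·(Δρ/ρ₀)/Δz = 9.8 × 4.01 × 10⁻⁴ / 26 = 1.5115 × 10⁻⁴ s⁻².
N = √(1.5115 × 10⁻⁴) = 0.012294 rad s⁻¹ → T = 2π/N = 511.08 s = 8.5180 min ≈ 8.52 min.

8.52 min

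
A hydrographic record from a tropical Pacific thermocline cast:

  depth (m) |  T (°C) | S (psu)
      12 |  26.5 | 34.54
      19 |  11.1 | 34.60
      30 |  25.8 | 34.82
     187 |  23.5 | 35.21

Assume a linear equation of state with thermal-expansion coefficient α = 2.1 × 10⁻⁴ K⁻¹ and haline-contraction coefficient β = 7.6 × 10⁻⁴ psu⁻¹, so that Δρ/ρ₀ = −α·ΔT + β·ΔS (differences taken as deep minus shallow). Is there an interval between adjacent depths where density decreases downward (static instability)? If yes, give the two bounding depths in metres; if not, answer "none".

Evaluate Δρ/ρ₀ = −αΔT + βΔS across each adjacent pair:
  12–19 m: −αΔT+βΔS = −(2.1 × 10⁻⁴)(-15.4)+(7.6 × 10⁻⁴)(+0.06) = 3.3 × 10⁻³ → stable
  19–30 m: −αΔT+βΔS = −(2.1 × 10⁻⁴)(+14.7)+(7.6 × 10⁻⁴)(+0.22) = -2.9 × 10⁻³ → UNSTABLE
  30–187 m: −αΔT+βΔS = −(2.1 × 10⁻⁴)(-2.3)+(7.6 × 10⁻⁴)(+0.39) = 7.8 × 10⁻⁴ → stable
The 19–30 m interval has Δρ < 0: lighter water underlies denser water.

19–30 m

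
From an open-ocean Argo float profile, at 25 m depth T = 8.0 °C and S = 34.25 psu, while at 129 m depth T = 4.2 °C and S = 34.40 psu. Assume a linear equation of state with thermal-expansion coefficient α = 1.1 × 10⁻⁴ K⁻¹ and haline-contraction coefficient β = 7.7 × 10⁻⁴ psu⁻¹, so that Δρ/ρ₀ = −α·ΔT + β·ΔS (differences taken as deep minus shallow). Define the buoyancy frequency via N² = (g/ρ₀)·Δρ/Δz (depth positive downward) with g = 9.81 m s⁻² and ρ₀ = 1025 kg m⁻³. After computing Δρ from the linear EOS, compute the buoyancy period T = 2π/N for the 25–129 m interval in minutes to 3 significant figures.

ΔT = -3.8 K, ΔS = +0.15 psu (deep − shallow).
Δρ/ρ₀ = −αΔT + βΔS = 4.18 × 10⁻⁴ + 1.155 × 10⁻⁴ = 5.335 × 10⁻⁴, so Δρ ≈ 0.5468 kg m⁻³.
N² = (g/ρ₀)·Δρ/Δz = g·(Δρ/ρ₀)/Δz = 9.81 × 5.335 × 10⁻⁴ / 104 = 5.0323 × 10⁻⁵ s⁻².
N = √(5.0323 × 10⁻⁵) = 7.0939 × 10⁻³ rad s⁻¹ → T = 2π/N = 885.72 s = 14.762 min ≈ 14.8 min.

14.8 min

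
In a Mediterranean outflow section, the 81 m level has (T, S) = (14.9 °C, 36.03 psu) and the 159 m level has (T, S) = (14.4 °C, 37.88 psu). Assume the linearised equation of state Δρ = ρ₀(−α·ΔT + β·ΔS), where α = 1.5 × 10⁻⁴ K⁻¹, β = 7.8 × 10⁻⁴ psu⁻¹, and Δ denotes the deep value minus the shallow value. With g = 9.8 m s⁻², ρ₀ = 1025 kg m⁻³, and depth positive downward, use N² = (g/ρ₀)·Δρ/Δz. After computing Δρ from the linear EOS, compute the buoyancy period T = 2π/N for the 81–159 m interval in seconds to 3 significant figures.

455 s

ΔT = -0.5 K, ΔS = +1.85 psu (deep − shallow).
Δρ/ρ₀ = −αΔT + βΔS = 7.50 × 10⁻⁵ + 1.443 × 10⁻³ = 1.518 × 10⁻³, so Δρ ≈ 1.556 kg m⁻³.
N² = (g/ρ₀)·Δρ/Δz = g·(Δρ/ρ₀)/Δz = 9.8 × 1.518 × 10⁻³ / 78 = 1.9072 × 10⁻⁴ s⁻².
N = √(1.9072 × 10⁻⁴) = 0.013810 rad s⁻¹ → T = 2π/N = 454.97 s ≈ 455 s.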